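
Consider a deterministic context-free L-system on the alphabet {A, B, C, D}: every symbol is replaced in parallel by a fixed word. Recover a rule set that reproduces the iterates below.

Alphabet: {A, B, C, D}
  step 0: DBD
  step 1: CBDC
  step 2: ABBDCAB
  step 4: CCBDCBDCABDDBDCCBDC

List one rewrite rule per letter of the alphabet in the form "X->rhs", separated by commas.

A->DD, B->BD, C->AB, D->C

  step 1 ⇒ step 2: CBDC ⇒ AB·BD·C·AB
    B ↦ BD
    C ↦ AB
    D ↦ C
    A ↦ DD  (constrained at step 2)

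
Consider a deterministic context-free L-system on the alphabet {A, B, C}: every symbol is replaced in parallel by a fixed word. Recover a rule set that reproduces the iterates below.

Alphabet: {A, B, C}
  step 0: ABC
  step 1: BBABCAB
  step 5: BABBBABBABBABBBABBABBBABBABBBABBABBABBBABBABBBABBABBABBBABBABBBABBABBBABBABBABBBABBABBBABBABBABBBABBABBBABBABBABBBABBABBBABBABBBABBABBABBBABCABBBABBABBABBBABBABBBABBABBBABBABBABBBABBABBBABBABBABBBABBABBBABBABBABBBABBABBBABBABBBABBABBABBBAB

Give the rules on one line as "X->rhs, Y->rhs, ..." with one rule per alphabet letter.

  step 0 ⇒ step 1: ABC ⇒ B·BAB·CAB
    A ↦ B
    B ↦ BAB
    C ↦ CAB

A->B, B->BAB, C->CAB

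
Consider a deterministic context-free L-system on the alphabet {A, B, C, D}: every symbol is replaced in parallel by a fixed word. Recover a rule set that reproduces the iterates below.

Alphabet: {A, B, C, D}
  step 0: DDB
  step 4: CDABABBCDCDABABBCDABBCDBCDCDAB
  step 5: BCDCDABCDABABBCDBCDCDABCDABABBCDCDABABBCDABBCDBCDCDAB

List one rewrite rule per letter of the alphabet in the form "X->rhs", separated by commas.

  step 4 ⇒ step 5: CDABABBCDCDABABBCDABBCDBCDCDAB ⇒ B·CD·CD·AB·CD·AB·AB·B·CD·B·CD·CD·AB·CD·AB·AB·B·CD·CD·AB·AB·B·CD·AB·B·CD·B·CD·CD·AB
    A ↦ CD
    B ↦ AB
    C ↦ B
    D ↦ CD

A->CD, B->AB, C->B, D->CD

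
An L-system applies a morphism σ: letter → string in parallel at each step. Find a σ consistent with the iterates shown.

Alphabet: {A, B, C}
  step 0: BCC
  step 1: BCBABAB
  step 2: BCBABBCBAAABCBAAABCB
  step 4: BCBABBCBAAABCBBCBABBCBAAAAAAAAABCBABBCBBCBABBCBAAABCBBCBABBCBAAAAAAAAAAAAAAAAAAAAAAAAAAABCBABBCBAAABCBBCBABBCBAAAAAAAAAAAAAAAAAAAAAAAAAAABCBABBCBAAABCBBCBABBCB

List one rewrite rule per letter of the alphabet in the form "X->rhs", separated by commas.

A->AAA, B->BCB, C->AB

  step 1 ⇒ step 2: BCBABAB ⇒ BCB·AB·BCB·AAA·BCB·AAA·BCB
    A ↦ AAA
    B ↦ BCB
    C ↦ AB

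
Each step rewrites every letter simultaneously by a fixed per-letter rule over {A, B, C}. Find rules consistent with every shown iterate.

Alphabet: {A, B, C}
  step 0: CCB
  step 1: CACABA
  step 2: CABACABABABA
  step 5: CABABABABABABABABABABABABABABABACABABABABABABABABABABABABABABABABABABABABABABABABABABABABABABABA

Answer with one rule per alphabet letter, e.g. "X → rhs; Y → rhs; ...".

A->BA, B->BA, C->CA

  step 1 ⇒ step 2: CACABA ⇒ CA·BA·CA·BA·BA·BA
    A ↦ BA
    B ↦ BA
    C ↦ CA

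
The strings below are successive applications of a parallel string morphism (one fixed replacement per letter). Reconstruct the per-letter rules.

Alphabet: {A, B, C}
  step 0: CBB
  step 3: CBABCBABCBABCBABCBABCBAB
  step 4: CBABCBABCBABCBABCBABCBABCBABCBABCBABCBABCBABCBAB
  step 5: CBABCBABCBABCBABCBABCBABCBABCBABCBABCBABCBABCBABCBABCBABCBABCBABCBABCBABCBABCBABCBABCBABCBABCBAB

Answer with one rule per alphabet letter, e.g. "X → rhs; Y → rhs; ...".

A->CB, B->AB, C->CB

  step 4 ⇒ step 5: CBABCBABCBABCBABCBABCBABCBABCBABCBABCBABCBABCBAB ⇒ CB·AB·CB·AB·CB·AB·CB·AB·CB·AB·CB·AB·CB·AB·CB·AB·CB·AB·CB·AB·CB·AB·CB·AB·CB·AB·CB·AB·CB·AB·CB·AB·CB·AB·CB·AB·CB·AB·CB·AB·CB·AB·CB·AB·CB·AB·CB·AB
    A ↦ CB
    B ↦ AB
    C ↦ CB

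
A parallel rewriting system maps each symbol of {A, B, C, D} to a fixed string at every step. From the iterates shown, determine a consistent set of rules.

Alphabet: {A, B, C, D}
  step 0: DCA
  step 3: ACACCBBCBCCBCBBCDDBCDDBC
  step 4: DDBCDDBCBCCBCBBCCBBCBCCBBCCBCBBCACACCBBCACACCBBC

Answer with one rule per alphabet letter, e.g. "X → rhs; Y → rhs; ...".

  step 3 ⇒ step 4: ACACCBBCBCCBCBBCDDBCDDBC ⇒ DD·BC·DD·BC·BC·CB·CB·BC·CB·BC·BC·CB·BC·CB·CB·BC·AC·AC·CB·BC·AC·AC·CB·BC
    A ↦ DD
    B ↦ CB
    C ↦ BC
    D ↦ AC

A->DD, B->CB, C->BC, D->AC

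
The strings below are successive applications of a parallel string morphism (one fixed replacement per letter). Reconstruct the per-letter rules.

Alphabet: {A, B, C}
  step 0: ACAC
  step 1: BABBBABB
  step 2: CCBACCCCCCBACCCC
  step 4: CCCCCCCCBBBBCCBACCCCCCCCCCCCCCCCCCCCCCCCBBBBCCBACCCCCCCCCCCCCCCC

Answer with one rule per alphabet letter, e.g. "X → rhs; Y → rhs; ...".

A->BA, B->CC, C->BB

  step 1 ⇒ step 2: BABBBABB ⇒ CC·BA·CC·CC·CC·BA·CC·CC
    A ↦ BA
    B ↦ CC
  step 0 ⇒ step 1: ACAC ⇒ BA·BB·BA·BB
    C ↦ BB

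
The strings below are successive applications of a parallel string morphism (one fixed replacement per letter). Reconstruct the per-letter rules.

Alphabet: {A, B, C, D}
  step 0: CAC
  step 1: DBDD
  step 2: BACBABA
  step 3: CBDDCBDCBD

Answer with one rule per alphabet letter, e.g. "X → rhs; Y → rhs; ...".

  step 2 ⇒ step 3: BACBABA ⇒ C·BD·D·C·BD·C·BD
    A ↦ BD
    B ↦ C
    C ↦ D
  step 1 ⇒ step 2: DBDD ⇒ BA·C·BA·BA
    D ↦ BA

A->BD, B->C, C->D, D->BA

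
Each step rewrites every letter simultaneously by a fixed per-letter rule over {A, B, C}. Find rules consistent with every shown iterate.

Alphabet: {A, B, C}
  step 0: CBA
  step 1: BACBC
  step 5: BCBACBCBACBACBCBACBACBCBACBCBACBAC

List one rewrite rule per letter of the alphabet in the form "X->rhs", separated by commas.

A->BC, B->AC, C->B

  step 0 ⇒ step 1: CBA ⇒ B·AC·BC
    A ↦ BC
    B ↦ AC
    C ↦ B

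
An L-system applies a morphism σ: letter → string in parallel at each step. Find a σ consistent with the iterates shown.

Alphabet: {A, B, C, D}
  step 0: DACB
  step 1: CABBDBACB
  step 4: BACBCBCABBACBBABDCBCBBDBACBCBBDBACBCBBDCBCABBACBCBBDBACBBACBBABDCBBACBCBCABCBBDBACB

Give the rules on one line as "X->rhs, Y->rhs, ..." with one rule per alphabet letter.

  step 0 ⇒ step 1: DACB ⇒ CAB·BD·BA·CB
    A ↦ BD
    B ↦ CB
    C ↦ BA
    D ↦ CAB

A->BD, B->CB, C->BA, D->CAB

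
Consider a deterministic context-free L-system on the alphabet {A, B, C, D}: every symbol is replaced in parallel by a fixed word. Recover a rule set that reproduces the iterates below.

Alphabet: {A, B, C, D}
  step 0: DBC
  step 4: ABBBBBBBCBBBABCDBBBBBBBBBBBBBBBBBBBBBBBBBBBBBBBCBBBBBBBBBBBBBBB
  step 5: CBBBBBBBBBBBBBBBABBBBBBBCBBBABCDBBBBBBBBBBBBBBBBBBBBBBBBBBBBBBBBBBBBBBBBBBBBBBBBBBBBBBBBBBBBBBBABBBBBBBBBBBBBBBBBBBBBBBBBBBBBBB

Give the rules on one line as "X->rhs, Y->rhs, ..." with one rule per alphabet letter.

  step 4 ⇒ step 5: ABBBBBBBCBBBABCDBBBBBBBBBBBBBBBBBBBBBBBBBBBBBBBCBBBBBBBBBBBBBBB ⇒ CB·BB·BB·BB·BB·BB·BB·BB·AB·BB·BB·BB·CB·BB·AB·CDB·BB·BB·BB·BB·BB·BB·BB·BB·BB·BB·BB·BB·BB·BB·BB·BB·BB·BB·BB·BB·BB·BB·BB·BB·BB·BB·BB·BB·BB·BB·BB·AB·BB·BB·BB·BB·BB·BB·BB·BB·BB·BB·BB·BB·BB·BB·BB
    A ↦ CB
    B ↦ BB
    C ↦ AB
    D ↦ CDB

A->CB, B->BB, C->AB, D->CDB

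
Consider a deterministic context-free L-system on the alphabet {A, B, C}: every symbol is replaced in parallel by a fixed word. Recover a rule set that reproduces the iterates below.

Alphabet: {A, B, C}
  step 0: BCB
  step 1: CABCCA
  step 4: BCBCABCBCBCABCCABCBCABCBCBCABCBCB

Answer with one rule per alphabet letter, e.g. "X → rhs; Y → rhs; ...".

  step 0 ⇒ step 1: BCB ⇒ CA·BC·CA
    B ↦ CA
    C ↦ BC
    A ↦ B  (constrained at step 1)

A->B, B->CA, C->BC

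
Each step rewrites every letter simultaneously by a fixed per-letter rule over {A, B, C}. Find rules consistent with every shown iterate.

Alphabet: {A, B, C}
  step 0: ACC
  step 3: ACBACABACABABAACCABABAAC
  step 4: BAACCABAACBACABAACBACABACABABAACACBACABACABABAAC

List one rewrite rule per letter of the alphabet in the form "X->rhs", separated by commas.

A->BA, B->CA, C->AC

  step 3 ⇒ step 4: ACBACABACABABAACCABABAAC ⇒ BA·AC·CA·BA·AC·BA·CA·BA·AC·BA·CA·BA·CA·BA·BA·AC·AC·BA·CA·BA·CA·BA·BA·AC
    A ↦ BA
    B ↦ CA
    C ↦ AC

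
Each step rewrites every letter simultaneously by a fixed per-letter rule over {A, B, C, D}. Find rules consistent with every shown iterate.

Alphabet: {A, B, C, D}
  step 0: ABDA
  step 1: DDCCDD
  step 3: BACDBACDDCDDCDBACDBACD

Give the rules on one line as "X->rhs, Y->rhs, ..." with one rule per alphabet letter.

  step 0 ⇒ step 1: ABDA ⇒ D·DC·CD·D
    A ↦ D
    B ↦ DC
    D ↦ CD
    C ↦ BA  (constrained at step 1)

A->D, B->DC, C->BA, D->CD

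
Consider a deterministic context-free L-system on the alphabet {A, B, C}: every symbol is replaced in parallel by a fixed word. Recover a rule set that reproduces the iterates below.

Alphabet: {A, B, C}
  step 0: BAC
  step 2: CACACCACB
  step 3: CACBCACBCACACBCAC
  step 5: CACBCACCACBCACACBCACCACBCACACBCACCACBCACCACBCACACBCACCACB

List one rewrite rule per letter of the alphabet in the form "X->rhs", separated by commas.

A->CB, B->C, C->CA

  step 2 ⇒ step 3: CACACCACB ⇒ CA·CB·CA·CB·CA·CA·CB·CA·C
    A ↦ CB
    B ↦ C
    C ↦ CA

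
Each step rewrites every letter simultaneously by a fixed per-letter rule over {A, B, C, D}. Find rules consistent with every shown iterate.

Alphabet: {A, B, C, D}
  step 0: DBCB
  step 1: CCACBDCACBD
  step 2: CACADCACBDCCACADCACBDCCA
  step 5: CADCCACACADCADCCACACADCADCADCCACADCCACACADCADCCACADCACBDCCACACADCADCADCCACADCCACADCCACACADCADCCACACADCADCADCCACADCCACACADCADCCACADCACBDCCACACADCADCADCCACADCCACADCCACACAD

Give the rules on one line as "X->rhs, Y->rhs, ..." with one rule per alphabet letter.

A->D, B->CBD, C->CA, D->CCA

  step 1 ⇒ step 2: CCACBDCACBD ⇒ CA·CA·D·CA·CBD·CCA·CA·D·CA·CBD·CCA
    A ↦ D
    B ↦ CBD
    C ↦ CA
    D ↦ CCA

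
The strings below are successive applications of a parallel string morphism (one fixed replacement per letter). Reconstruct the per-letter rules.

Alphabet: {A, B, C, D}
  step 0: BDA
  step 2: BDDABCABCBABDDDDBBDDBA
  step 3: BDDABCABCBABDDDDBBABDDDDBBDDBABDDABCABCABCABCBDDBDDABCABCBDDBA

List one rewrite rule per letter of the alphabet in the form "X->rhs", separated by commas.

  step 2 ⇒ step 3: BDDABCABCBABDDDDBBDDBA ⇒ BDD·ABC·ABC·BA·BDD·DDB·BA·BDD·DDB·BDD·BA·BDD·ABC·ABC·ABC·ABC·BDD·BDD·ABC·ABC·BDD·BA
    A ↦ BA
    B ↦ BDD
    C ↦ DDB
    D ↦ ABC

A->BA, B->BDD, C->DDB, D->ABC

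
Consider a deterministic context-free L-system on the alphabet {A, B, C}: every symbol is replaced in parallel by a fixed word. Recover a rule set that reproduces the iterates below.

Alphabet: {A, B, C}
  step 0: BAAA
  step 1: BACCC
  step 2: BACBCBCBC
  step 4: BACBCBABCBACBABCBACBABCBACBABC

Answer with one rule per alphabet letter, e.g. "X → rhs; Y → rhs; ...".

A->C, B->BA, C->BC

  step 1 ⇒ step 2: BACCC ⇒ BA·C·BC·BC·BC
    A ↦ C
    B ↦ BA
    C ↦ BC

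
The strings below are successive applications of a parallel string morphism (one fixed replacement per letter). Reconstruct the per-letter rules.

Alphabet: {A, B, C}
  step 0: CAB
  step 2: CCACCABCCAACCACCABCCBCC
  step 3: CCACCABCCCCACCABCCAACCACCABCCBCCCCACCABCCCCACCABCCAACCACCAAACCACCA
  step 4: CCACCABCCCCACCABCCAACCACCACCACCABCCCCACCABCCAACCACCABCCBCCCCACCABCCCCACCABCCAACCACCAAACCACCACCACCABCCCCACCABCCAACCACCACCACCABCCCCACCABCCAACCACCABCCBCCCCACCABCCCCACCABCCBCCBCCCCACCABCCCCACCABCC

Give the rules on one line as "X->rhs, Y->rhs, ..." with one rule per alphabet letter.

  step 3 ⇒ step 4: CCACCABCCCCACCABCCAACCACCABCCBCCCCACCABCCCCACCABCCAACCACCAAACCACCA ⇒ CCA·CCA·BCC·CCA·CCA·BCC·AA·CCA·CCA·CCA·CCA·BCC·CCA·CCA·BCC·AA·CCA·CCA·BCC·BCC·CCA·CCA·BCC·CCA·CCA·BCC·AA·CCA·CCA·AA·CCA·CCA·CCA·CCA·BCC·CCA·CCA·BCC·AA·CCA·CCA·CCA·CCA·BCC·CCA·CCA·BCC·AA·CCA·CCA·BCC·BCC·CCA·CCA·BCC·CCA·CCA·BCC·BCC·BCC·CCA·CCA·BCC·CCA·CCA·BCC
    A ↦ BCC
    B ↦ AA
    C ↦ CCA

A->BCC, B->AA, C->CCA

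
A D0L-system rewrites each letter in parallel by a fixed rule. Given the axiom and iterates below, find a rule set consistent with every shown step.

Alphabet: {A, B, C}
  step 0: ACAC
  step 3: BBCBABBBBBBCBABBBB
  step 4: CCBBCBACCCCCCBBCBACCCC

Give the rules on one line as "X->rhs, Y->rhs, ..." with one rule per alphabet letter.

  step 3 ⇒ step 4: BBCBABBBBBBCBABBBB ⇒ C·C·BB·C·BA·C·C·C·C·C·C·BB·C·BA·C·C·C·C
    A ↦ BA
    B ↦ C
    C ↦ BB

A->BA, B->C, C->BB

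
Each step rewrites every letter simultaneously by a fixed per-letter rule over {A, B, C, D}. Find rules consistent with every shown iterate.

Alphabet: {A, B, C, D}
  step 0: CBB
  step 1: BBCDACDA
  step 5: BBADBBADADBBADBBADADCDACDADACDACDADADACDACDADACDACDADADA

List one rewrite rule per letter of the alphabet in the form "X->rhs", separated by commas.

  step 0 ⇒ step 1: CBB ⇒ BB·CDA·CDA
    B ↦ CDA
    C ↦ BB
    A ↦ D  (constrained at step 1)
    D ↦ A  (constrained at step 1)

A->D, B->CDA, C->BB, D->A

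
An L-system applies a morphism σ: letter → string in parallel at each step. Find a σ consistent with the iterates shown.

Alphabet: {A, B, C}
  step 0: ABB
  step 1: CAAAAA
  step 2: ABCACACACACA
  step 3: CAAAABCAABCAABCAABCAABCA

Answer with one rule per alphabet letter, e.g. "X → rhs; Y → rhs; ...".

  step 2 ⇒ step 3: ABCACACACACA ⇒ CA·AA·AB·CA·AB·CA·AB·CA·AB·CA·AB·CA
    A ↦ CA
    B ↦ AA
    C ↦ AB

A->CA, B->AA, C->AB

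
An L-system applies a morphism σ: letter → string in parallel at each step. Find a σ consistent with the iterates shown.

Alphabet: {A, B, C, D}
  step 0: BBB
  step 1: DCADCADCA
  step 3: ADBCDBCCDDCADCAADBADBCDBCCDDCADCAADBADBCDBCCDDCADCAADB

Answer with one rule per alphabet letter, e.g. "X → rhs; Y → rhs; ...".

A->BC, B->DCA, C->ADB, D->CD

  step 0 ⇒ step 1: BBB ⇒ DCA·DCA·DCA
    B ↦ DCA
    A ↦ BC  (constrained at step 1)
    C ↦ ADB  (constrained at step 1)
    D ↦ CD  (constrained at step 1)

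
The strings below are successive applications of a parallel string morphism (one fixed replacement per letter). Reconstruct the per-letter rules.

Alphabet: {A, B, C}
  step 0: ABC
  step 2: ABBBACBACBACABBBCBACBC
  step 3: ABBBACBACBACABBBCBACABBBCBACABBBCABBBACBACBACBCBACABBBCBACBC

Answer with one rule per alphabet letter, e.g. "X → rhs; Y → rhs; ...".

  step 2 ⇒ step 3: ABBBACBACBACABBBCBACBC ⇒ ABB·BAC·BAC·BAC·ABB·BC·BAC·ABB·BC·BAC·ABB·BC·ABB·BAC·BAC·BAC·BC·BAC·ABB·BC·BAC·BC
    A ↦ ABB
    B ↦ BAC
    C ↦ BC

A->ABB, B->BAC, C->BC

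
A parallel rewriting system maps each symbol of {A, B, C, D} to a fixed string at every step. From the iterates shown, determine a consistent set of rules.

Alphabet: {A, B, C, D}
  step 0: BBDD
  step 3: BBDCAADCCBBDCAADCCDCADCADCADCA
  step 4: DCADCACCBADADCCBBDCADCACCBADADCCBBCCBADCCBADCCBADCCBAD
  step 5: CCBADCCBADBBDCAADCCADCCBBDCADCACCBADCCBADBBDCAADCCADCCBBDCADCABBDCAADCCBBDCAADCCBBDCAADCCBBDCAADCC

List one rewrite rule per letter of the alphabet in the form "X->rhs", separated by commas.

A->AD, B->DCA, C->B, D->CC

  step 4 ⇒ step 5: DCADCACCBADADCCBBDCADCACCBADADCCBBCCBADCCBADCCBADCCBAD ⇒ CC·B·AD·CC·B·AD·B·B·DCA·AD·CC·AD·CC·B·B·DCA·DCA·CC·B·AD·CC·B·AD·B·B·DCA·AD·CC·AD·CC·B·B·DCA·DCA·B·B·DCA·AD·CC·B·B·DCA·AD·CC·B·B·DCA·AD·CC·B·B·DCA·AD·CC
    A ↦ AD
    B ↦ DCA
    C ↦ B
    D ↦ CC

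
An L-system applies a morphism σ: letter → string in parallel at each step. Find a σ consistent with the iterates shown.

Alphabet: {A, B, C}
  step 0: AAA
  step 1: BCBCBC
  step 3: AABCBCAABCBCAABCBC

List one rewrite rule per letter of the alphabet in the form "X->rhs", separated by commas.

A->BC, B->C, C->AA

  step 0 ⇒ step 1: AAA ⇒ BC·BC·BC
    A ↦ BC
    B ↦ C  (constrained at step 1)
    C ↦ AA  (constrained at step 1)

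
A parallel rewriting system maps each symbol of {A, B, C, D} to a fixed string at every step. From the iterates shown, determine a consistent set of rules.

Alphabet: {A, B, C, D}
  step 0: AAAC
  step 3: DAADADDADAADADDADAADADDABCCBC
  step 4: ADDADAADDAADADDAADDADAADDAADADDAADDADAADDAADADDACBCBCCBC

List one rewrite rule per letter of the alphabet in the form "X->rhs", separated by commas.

  step 3 ⇒ step 4: DAADADDADAADADDADAADADDABCCBC ⇒ AD·DA·DA·AD·DA·AD·AD·DA·AD·DA·DA·AD·DA·AD·AD·DA·AD·DA·DA·AD·DA·AD·AD·DA·C·BC·BC·C·BC
    A ↦ DA
    B ↦ C
    C ↦ BC
    D ↦ AD

A->DA, B->C, C->BC, D->AD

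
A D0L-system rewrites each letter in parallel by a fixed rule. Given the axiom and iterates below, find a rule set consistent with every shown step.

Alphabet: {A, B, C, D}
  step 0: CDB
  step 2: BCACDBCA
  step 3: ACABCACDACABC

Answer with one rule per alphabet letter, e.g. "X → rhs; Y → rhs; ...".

  step 2 ⇒ step 3: BCACDBCA ⇒ AC·A·BC·A·CD·AC·A·BC
    A ↦ BC
    B ↦ AC
    C ↦ A
    D ↦ CD

A->BC, B->AC, C->A, D->CD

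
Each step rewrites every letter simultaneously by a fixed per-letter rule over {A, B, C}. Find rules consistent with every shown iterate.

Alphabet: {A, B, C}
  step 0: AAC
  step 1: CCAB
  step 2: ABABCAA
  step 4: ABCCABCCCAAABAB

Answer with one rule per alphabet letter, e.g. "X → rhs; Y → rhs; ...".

  step 1 ⇒ step 2: CCAB ⇒ AB·AB·C·AA
    A ↦ C
    B ↦ AA
    C ↦ AB

A->C, B->AA, C->AB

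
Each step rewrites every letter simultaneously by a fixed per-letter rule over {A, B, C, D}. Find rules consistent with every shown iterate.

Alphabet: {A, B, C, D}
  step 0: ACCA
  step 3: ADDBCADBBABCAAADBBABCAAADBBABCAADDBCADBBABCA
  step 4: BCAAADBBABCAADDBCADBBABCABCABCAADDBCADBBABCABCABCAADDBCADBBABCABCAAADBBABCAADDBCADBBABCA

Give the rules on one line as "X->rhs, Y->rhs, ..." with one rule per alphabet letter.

A->BCA, B->D, C->BBA, D->A

  step 3 ⇒ step 4: ADDBCADBBABCAAADBBABCAAADBBABCAADDBCADBBABCA ⇒ BCA·A·A·D·BBA·BCA·A·D·D·BCA·D·BBA·BCA·BCA·BCA·A·D·D·BCA·D·BBA·BCA·BCA·BCA·A·D·D·BCA·D·BBA·BCA·BCA·A·A·D·BBA·BCA·A·D·D·BCA·D·BBA·BCA
    A ↦ BCA
    B ↦ D
    C ↦ BBA
    D ↦ A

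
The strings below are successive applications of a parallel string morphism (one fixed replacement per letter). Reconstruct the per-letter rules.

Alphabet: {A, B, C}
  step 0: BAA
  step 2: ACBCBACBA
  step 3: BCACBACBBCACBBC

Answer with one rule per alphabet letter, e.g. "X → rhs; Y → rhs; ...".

A->BC, B->CB, C->A

  step 2 ⇒ step 3: ACBCBACBA ⇒ BC·A·CB·A·CB·BC·A·CB·BC
    A ↦ BC
    B ↦ CB
    C ↦ A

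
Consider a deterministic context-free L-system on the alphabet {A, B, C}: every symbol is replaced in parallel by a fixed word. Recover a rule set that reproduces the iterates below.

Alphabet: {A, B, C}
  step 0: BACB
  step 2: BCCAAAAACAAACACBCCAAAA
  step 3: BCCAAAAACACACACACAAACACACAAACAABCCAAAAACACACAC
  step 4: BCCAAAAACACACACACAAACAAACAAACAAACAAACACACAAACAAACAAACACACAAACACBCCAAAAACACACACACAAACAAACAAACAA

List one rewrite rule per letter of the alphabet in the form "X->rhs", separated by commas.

  step 3 ⇒ step 4: BCCAAAAACACACACACAAACACACAAACAABCCAAAAACACACAC ⇒ BCC·AA·AA·AC·AC·AC·AC·AC·AA·AC·AA·AC·AA·AC·AA·AC·AA·AC·AC·AC·AA·AC·AA·AC·AA·AC·AC·AC·AA·AC·AC·BCC·AA·AA·AC·AC·AC·AC·AC·AA·AC·AA·AC·AA·AC·AA
    A ↦ AC
    B ↦ BCC
    C ↦ AA

A->AC, B->BCC, C->AA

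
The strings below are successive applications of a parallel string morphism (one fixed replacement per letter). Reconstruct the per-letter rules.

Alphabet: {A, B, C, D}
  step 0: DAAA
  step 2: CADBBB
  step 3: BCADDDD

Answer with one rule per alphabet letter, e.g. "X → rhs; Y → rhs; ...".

A->C, B->D, C->B, D->AD

  step 2 ⇒ step 3: CADBBB ⇒ B·C·AD·D·D·D
    A ↦ C
    B ↦ D
    C ↦ B
    D ↦ AD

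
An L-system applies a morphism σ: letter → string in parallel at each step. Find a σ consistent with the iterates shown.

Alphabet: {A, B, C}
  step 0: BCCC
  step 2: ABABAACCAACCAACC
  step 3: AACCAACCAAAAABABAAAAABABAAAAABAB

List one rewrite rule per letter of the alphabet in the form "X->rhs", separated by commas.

A->AA, B->CC, C->AB

  step 2 ⇒ step 3: ABABAACCAACCAACC ⇒ AA·CC·AA·CC·AA·AA·AB·AB·AA·AA·AB·AB·AA·AA·AB·AB
    A ↦ AA
    B ↦ CC
    C ↦ AB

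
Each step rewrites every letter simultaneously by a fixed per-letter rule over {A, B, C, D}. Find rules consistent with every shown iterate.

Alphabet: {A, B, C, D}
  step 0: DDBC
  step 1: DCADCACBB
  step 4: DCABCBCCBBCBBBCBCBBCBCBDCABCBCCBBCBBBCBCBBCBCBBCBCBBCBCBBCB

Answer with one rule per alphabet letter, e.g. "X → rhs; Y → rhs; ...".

A->CBC, B->CB, C->B, D->DCA

  step 0 ⇒ step 1: DDBC ⇒ DCA·DCA·CB·B
    B ↦ CB
    C ↦ B
    D ↦ DCA
    A ↦ CBC  (constrained at step 1)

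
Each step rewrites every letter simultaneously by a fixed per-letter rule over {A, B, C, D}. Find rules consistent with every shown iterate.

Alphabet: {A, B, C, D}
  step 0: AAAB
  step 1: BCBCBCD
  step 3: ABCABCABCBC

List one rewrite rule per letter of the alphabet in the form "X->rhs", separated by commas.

A->BC, B->D, C->A, D->A

  step 0 ⇒ step 1: AAAB ⇒ BC·BC·BC·D
    A ↦ BC
    B ↦ D
    C ↦ A  (constrained at step 1)
    D ↦ A  (constrained at step 1)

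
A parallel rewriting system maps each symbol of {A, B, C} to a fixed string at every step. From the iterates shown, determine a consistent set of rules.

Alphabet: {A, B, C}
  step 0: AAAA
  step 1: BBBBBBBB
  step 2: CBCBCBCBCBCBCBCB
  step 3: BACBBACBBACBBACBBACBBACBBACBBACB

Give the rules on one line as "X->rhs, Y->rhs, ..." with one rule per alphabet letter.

A->BB, B->CB, C->BA

  step 2 ⇒ step 3: CBCBCBCBCBCBCBCB ⇒ BA·CB·BA·CB·BA·CB·BA·CB·BA·CB·BA·CB·BA·CB·BA·CB
    B ↦ CB
    C ↦ BA
  step 0 ⇒ step 1: AAAA ⇒ BB·BB·BB·BB
    A ↦ BB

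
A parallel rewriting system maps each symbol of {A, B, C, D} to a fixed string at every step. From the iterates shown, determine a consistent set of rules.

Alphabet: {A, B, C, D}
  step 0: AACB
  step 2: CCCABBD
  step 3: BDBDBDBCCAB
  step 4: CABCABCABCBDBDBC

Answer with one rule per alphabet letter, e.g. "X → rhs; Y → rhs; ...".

  step 3 ⇒ step 4: BDBDBDBCCAB ⇒ C·AB·C·AB·C·AB·C·BD·BD·B·C
    A ↦ B
    B ↦ C
    C ↦ BD
    D ↦ AB

A->B, B->C, C->BD, D->AB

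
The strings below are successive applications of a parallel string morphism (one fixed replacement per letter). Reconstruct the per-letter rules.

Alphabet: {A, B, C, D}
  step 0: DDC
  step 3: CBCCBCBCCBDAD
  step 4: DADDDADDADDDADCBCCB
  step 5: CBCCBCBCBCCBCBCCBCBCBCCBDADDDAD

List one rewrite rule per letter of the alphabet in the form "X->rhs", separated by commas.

  step 4 ⇒ step 5: DADDDADDADDDADCBCCB ⇒ CB·C·CB·CB·CB·C·CB·CB·C·CB·CB·CB·C·CB·D·AD·D·D·AD
    A ↦ C
    B ↦ AD
    C ↦ D
    D ↦ CB

A->C, B->AD, C->D, D->CB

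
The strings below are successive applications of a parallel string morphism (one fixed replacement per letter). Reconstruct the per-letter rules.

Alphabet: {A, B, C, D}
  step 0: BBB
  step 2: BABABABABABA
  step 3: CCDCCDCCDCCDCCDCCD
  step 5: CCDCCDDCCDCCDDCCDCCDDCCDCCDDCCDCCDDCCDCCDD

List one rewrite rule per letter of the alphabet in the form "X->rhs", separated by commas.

A->D, B->CC, C->BA, D->A

  step 2 ⇒ step 3: BABABABABABA ⇒ CC·D·CC·D·CC·D·CC·D·CC·D·CC·D
    A ↦ D
    B ↦ CC
    C ↦ BA  (constrained at step 3)
    D ↦ A  (constrained at step 3)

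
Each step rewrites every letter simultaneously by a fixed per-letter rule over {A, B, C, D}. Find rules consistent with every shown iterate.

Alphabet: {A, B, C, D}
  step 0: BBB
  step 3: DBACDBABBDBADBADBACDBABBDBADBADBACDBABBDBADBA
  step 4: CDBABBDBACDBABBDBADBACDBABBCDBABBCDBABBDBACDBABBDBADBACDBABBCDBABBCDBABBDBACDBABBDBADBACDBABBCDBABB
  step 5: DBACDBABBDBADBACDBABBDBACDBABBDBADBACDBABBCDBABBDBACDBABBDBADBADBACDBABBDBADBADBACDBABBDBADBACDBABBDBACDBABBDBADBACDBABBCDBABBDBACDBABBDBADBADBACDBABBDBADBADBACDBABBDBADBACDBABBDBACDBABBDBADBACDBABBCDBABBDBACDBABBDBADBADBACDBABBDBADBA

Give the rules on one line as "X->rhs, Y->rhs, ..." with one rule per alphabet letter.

  step 4 ⇒ step 5: CDBABBDBACDBABBDBADBACDBABBCDBABBCDBABBDBACDBABBDBADBACDBABBCDBABBCDBABBDBACDBABBDBADBACDBABBCDBABB ⇒ DBA·C·DBA·BB·DBA·DBA·C·DBA·BB·DBA·C·DBA·BB·DBA·DBA·C·DBA·BB·C·DBA·BB·DBA·C·DBA·BB·DBA·DBA·DBA·C·DBA·BB·DBA·DBA·DBA·C·DBA·BB·DBA·DBA·C·DBA·BB·DBA·C·DBA·BB·DBA·DBA·C·DBA·BB·C·DBA·BB·DBA·C·DBA·BB·DBA·DBA·DBA·C·DBA·BB·DBA·DBA·DBA·C·DBA·BB·DBA·DBA·C·DBA·BB·DBA·C·DBA·BB·DBA·DBA·C·DBA·BB·C·DBA·BB·DBA·C·DBA·BB·DBA·DBA·DBA·C·DBA·BB·DBA·DBA
    A ↦ BB
    B ↦ DBA
    C ↦ DBA
    D ↦ C

A->BB, B->DBA, C->DBA, D->C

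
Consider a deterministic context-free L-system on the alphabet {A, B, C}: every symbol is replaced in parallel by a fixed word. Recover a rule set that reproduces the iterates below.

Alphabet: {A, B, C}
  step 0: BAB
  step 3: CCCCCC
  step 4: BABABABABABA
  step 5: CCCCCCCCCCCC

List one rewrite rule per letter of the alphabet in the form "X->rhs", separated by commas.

A->C, B->C, C->BA

  step 4 ⇒ step 5: BABABABABABA ⇒ C·C·C·C·C·C·C·C·C·C·C·C
    A ↦ C
    B ↦ C
  step 3 ⇒ step 4: CCCCCC ⇒ BA·BA·BA·BA·BA·BA
    C ↦ BA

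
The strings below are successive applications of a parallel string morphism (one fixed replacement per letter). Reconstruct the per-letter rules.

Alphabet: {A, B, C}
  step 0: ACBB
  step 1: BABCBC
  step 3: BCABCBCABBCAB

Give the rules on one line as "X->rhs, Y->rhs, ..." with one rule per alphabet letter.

  step 0 ⇒ step 1: ACBB ⇒ B·A·BC·BC
    A ↦ B
    B ↦ BC
    C ↦ A

A->B, B->BC, C->A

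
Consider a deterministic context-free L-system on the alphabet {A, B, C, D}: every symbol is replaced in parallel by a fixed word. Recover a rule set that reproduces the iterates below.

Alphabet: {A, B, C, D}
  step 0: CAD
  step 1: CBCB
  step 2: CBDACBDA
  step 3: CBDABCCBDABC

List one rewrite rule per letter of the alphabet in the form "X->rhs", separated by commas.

A->C, B->DA, C->CB, D->B

  step 2 ⇒ step 3: CBDACBDA ⇒ CB·DA·B·C·CB·DA·B·C
    A ↦ C
    B ↦ DA
    C ↦ CB
    D ↦ B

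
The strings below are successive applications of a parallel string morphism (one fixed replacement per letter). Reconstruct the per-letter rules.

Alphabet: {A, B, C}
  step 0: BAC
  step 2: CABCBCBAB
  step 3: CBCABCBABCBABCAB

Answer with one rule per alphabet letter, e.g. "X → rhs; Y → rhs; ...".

A->C, B->AB, C->CB

  step 2 ⇒ step 3: CABCBCBAB ⇒ CB·C·AB·CB·AB·CB·AB·C·AB
    A ↦ C
    B ↦ AB
    C ↦ CB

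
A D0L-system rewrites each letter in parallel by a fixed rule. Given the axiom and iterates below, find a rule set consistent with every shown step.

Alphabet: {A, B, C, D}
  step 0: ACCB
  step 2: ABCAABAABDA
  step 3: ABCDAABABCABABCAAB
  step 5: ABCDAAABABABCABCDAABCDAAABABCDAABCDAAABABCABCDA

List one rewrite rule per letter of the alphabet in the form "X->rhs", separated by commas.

A->AB, B->C, C->DA, D->A

  step 2 ⇒ step 3: ABCAABAABDA ⇒ AB·C·DA·AB·AB·C·AB·AB·C·A·AB
    A ↦ AB
    B ↦ C
    C ↦ DA
    D ↦ A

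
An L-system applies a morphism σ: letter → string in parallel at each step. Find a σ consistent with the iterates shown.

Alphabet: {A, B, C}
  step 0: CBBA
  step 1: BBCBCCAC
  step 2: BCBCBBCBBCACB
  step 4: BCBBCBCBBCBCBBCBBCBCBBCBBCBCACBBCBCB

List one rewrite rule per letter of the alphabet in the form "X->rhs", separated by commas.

  step 1 ⇒ step 2: BBCBCCAC ⇒ BC·BC·B·BC·B·B·CAC·B
    A ↦ CAC
    B ↦ BC
    C ↦ B

A->CAC, B->BC, C->B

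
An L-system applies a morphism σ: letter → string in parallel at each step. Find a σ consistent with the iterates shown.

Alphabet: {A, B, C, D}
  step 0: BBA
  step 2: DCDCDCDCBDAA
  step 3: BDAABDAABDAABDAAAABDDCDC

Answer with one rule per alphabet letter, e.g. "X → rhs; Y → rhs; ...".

A->DC, B->AA, C->AA, D->BD

  step 2 ⇒ step 3: DCDCDCDCBDAA ⇒ BD·AA·BD·AA·BD·AA·BD·AA·AA·BD·DC·DC
    A ↦ DC
    B ↦ AA
    C ↦ AA
    D ↦ BD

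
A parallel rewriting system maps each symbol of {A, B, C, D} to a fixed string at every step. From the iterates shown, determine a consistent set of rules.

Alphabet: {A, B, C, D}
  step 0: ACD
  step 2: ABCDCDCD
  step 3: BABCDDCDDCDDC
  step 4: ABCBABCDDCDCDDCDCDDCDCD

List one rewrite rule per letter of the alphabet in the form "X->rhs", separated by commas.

A->B, B->ABC, C->D, D->DC

  step 3 ⇒ step 4: BABCDDCDDCDDC ⇒ ABC·B·ABC·D·DC·DC·D·DC·DC·D·DC·DC·D
    A ↦ B
    B ↦ ABC
    C ↦ D
    D ↦ DC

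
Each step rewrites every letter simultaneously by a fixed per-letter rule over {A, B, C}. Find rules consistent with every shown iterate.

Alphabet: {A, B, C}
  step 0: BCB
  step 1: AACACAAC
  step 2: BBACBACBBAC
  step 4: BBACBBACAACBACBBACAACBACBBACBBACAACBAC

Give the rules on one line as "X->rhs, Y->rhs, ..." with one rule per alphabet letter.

A->B, B->AAC, C->AC

  step 1 ⇒ step 2: AACACAAC ⇒ B·B·AC·B·AC·B·B·AC
    A ↦ B
    C ↦ AC
  step 0 ⇒ step 1: BCB ⇒ AAC·AC·AAC
    B ↦ AAC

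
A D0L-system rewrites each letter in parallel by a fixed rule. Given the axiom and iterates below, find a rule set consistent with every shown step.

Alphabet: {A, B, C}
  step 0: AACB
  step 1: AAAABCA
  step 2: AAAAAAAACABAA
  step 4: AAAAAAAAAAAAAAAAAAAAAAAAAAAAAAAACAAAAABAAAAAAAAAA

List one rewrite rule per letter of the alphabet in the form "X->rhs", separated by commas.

A->AA, B->CA, C->B

  step 1 ⇒ step 2: AAAABCA ⇒ AA·AA·AA·AA·CA·B·AA
    A ↦ AA
    B ↦ CA
    C ↦ B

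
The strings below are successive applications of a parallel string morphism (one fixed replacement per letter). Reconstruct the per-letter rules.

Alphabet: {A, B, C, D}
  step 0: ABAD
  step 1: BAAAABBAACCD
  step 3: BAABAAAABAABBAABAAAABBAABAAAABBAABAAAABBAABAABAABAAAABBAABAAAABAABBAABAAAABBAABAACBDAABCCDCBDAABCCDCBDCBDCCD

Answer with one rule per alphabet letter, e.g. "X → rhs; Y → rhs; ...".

A->BAA, B->AAB, C->CBD, D->CCD

  step 0 ⇒ step 1: ABAD ⇒ BAA·AAB·BAA·CCD
    A ↦ BAA
    B ↦ AAB
    D ↦ CCD
    C ↦ CBD  (constrained at step 1)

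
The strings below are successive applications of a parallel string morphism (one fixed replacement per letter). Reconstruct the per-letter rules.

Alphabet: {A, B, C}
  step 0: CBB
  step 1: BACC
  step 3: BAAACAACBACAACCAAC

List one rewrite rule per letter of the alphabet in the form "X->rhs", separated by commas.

  step 0 ⇒ step 1: CBB ⇒ BA·C·C
    B ↦ C
    C ↦ BA
    A ↦ AAC  (constrained at step 1)

A->AAC, B->C, C->BA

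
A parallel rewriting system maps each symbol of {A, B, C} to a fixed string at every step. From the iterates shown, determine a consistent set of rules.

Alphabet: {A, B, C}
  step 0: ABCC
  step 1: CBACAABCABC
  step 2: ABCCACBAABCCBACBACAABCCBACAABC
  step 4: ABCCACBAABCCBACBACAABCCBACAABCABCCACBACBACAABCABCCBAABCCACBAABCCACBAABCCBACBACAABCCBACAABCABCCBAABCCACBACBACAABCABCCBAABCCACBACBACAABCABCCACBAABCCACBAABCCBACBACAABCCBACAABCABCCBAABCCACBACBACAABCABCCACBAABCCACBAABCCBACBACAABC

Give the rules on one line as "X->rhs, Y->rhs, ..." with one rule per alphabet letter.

A->CBA, B->CA, C->ABC

  step 1 ⇒ step 2: CBACAABCABC ⇒ ABC·CA·CBA·ABC·CBA·CBA·CA·ABC·CBA·CA·ABC
    A ↦ CBA
    B ↦ CA
    C ↦ ABC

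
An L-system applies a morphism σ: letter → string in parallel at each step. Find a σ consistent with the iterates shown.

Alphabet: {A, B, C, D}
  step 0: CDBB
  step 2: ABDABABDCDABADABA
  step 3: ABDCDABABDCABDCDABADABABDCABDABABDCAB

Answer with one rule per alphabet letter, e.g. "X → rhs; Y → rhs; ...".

A->AB, B->DC, C->A, D->DAB

  step 2 ⇒ step 3: ABDABABDCDABADABA ⇒ AB·DC·DAB·AB·DC·AB·DC·DAB·A·DAB·AB·DC·AB·DAB·AB·DC·AB
    A ↦ AB
    B ↦ DC
    C ↦ A
    D ↦ DAB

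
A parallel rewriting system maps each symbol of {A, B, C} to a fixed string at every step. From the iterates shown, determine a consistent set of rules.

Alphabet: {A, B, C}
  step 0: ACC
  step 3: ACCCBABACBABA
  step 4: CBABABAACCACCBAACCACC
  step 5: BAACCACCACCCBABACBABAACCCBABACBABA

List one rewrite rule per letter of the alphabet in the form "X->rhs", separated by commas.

A->C, B->AC, C->BA

  step 4 ⇒ step 5: CBABABAACCACCBAACCACC ⇒ BA·AC·C·AC·C·AC·C·C·BA·BA·C·BA·BA·AC·C·C·BA·BA·C·BA·BA
    A ↦ C
    B ↦ AC
    C ↦ BA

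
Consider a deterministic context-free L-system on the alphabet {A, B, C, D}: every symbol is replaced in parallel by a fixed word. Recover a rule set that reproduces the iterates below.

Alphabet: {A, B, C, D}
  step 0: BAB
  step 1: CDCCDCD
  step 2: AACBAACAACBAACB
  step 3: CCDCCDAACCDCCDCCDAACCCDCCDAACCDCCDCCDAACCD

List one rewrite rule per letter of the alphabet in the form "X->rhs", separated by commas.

A->CCD, B->CD, C->AAC, D->B

  step 2 ⇒ step 3: AACBAACAACBAACB ⇒ CCD·CCD·AAC·CD·CCD·CCD·AAC·CCD·CCD·AAC·CD·CCD·CCD·AAC·CD
    A ↦ CCD
    B ↦ CD
    C ↦ AAC
  step 1 ⇒ step 2: CDCCDCD ⇒ AAC·B·AAC·AAC·B·AAC·B
    D ↦ B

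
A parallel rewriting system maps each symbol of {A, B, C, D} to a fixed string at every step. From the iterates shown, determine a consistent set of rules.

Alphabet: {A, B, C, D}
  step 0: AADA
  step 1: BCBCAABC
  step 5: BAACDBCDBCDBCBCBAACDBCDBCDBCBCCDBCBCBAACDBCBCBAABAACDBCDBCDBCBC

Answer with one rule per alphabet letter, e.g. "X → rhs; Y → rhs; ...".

  step 0 ⇒ step 1: AADA ⇒ BC·BC·AA·BC
    A ↦ BC
    D ↦ AA
    B ↦ CD  (constrained at step 1)
    C ↦ B  (constrained at step 1)

A->BC, B->CD, C->B, D->AA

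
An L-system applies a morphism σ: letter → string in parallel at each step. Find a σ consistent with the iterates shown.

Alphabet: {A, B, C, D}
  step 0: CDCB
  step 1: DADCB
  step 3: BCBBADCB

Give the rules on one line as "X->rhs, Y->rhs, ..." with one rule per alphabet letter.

  step 0 ⇒ step 1: CDCB ⇒ D·A·D·CB
    B ↦ CB
    C ↦ D
    D ↦ A
    A ↦ B  (constrained at step 1)

A->B, B->CB, C->D, D->A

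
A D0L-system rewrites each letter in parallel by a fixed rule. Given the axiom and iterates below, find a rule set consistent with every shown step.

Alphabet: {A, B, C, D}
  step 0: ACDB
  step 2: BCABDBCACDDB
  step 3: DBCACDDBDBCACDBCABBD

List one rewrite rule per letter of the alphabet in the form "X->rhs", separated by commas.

  step 2 ⇒ step 3: BCABDBCACDDB ⇒ D·BCA·CD·D·B·D·BCA·CD·BCA·B·B·D
    A ↦ CD
    B ↦ D
    C ↦ BCA
    D ↦ B

A->CD, B->D, C->BCA, D->B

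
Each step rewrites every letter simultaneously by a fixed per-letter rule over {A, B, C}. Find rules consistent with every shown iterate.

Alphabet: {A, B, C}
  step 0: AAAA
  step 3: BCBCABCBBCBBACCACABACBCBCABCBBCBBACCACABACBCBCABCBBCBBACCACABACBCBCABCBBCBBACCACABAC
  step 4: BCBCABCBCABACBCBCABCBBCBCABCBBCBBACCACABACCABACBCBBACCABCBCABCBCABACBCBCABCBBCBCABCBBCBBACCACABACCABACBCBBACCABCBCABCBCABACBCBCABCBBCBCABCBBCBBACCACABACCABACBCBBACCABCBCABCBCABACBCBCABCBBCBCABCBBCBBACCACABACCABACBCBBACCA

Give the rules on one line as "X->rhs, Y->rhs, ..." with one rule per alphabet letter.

  step 3 ⇒ step 4: BCBCABCBBCBBACCACABACBCBCABCBBCBBACCACABACBCBCABCBBCBBACCACABACBCBCABCBBCBBACCACABAC ⇒ BCB·CA·BCB·CA·BAC·BCB·CA·BCB·BCB·CA·BCB·BCB·BAC·CA·CA·BAC·CA·BAC·BCB·BAC·CA·BCB·CA·BCB·CA·BAC·BCB·CA·BCB·BCB·CA·BCB·BCB·BAC·CA·CA·BAC·CA·BAC·BCB·BAC·CA·BCB·CA·BCB·CA·BAC·BCB·CA·BCB·BCB·CA·BCB·BCB·BAC·CA·CA·BAC·CA·BAC·BCB·BAC·CA·BCB·CA·BCB·CA·BAC·BCB·CA·BCB·BCB·CA·BCB·BCB·BAC·CA·CA·BAC·CA·BAC·BCB·BAC·CA
    A ↦ BAC
    B ↦ BCB
    C ↦ CA

A->BAC, B->BCB, C->CA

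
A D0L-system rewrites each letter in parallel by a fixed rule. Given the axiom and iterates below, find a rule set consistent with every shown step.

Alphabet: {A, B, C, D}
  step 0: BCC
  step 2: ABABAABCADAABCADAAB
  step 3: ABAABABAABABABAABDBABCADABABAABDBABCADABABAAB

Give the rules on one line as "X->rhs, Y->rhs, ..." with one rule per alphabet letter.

A->AB, B->AAB, C->DB, D->CAD

  step 2 ⇒ step 3: ABABAABCADAABCADAAB ⇒ AB·AAB·AB·AAB·AB·AB·AAB·DB·AB·CAD·AB·AB·AAB·DB·AB·CAD·AB·AB·AAB
    A ↦ AB
    B ↦ AAB
    C ↦ DB
    D ↦ CAD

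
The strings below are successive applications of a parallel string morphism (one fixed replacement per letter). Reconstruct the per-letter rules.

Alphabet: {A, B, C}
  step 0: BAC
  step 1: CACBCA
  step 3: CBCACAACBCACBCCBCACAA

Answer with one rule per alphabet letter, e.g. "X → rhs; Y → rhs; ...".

A->CBC, B->CA, C->A

  step 0 ⇒ step 1: BAC ⇒ CA·CBC·A
    A ↦ CBC
    B ↦ CA
    C ↦ A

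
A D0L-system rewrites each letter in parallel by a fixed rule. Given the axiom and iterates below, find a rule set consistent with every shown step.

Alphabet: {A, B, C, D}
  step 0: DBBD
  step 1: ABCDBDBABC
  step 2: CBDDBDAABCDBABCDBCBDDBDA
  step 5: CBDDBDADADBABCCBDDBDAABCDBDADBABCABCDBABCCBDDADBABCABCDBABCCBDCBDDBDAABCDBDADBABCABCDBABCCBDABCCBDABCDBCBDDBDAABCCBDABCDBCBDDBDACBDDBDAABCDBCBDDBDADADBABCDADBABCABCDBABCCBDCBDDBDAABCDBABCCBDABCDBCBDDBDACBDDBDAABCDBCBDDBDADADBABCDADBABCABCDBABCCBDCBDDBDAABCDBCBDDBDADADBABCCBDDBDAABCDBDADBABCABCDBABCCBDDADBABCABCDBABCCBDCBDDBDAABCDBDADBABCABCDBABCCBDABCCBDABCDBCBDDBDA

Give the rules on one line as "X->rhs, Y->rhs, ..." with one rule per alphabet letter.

A->CBD, B->DB, C->DA, D->ABC

  step 1 ⇒ step 2: ABCDBDBABC ⇒ CBD·DB·DA·ABC·DB·ABC·DB·CBD·DB·DA
    A ↦ CBD
    B ↦ DB
    C ↦ DA
    D ↦ ABC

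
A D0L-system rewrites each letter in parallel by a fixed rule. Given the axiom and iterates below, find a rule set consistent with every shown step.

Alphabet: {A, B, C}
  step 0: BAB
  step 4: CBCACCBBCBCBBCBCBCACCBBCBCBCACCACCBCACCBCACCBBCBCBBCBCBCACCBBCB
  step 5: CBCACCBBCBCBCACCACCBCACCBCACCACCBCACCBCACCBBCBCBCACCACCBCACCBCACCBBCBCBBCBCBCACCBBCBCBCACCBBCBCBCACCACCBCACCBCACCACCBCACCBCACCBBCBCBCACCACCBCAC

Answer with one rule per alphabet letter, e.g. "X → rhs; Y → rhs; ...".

A->B, B->CAC, C->CB

  step 4 ⇒ step 5: CBCACCBBCBCBBCBCBCACCBBCBCBCACCACCBCACCBCACCBBCBCBBCBCBCACCBBCB ⇒ CB·CAC·CB·B·CB·CB·CAC·CAC·CB·CAC·CB·CAC·CAC·CB·CAC·CB·CAC·CB·B·CB·CB·CAC·CAC·CB·CAC·CB·CAC·CB·B·CB·CB·B·CB·CB·CAC·CB·B·CB·CB·CAC·CB·B·CB·CB·CAC·CAC·CB·CAC·CB·CAC·CAC·CB·CAC·CB·CAC·CB·B·CB·CB·CAC·CAC·CB·CAC
    A ↦ B
    B ↦ CAC
    C ↦ CB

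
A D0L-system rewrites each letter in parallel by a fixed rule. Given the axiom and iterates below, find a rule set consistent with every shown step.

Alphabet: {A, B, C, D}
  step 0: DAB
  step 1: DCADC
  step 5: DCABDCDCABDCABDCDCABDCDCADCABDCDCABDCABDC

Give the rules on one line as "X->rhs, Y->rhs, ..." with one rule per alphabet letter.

  step 0 ⇒ step 1: DAB ⇒ DCA·D·C
    A ↦ D
    B ↦ C
    D ↦ DCA
    C ↦ B  (constrained at step 1)

A->D, B->C, C->B, D->DCA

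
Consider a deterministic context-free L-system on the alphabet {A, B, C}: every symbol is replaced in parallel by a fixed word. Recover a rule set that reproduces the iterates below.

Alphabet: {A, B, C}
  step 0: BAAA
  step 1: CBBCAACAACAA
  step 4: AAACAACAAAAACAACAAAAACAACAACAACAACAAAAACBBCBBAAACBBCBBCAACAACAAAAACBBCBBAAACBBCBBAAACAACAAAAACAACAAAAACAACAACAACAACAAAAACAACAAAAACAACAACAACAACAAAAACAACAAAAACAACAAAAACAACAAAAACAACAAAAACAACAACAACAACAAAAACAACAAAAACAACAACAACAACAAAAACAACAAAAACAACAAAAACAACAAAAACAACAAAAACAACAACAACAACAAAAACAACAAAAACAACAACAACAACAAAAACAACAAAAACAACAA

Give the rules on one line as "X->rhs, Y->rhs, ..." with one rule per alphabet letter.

  step 0 ⇒ step 1: BAAA ⇒ CBB·CAA·CAA·CAA
    A ↦ CAA
    B ↦ CBB
    C ↦ AAA  (constrained at step 1)

A->CAA, B->CBB, C->AAA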